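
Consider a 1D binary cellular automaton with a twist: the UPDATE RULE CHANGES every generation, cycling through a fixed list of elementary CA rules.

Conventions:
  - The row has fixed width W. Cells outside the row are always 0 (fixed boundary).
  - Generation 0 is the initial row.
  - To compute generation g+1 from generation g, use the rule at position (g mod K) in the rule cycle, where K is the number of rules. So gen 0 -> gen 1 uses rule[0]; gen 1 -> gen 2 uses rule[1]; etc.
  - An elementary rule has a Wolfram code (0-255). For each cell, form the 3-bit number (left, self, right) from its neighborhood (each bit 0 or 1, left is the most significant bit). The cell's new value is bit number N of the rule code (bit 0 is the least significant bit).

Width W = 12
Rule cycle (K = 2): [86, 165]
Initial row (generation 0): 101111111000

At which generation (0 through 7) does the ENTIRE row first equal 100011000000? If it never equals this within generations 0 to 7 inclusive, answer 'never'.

Answer: 5

Derivation:
Gen 0: 101111111000
Gen 1 (rule 86): 100000001100
Gen 2 (rule 165): 101111100001
Gen 3 (rule 86): 100000110011
Gen 4 (rule 165): 101110000000
Gen 5 (rule 86): 100011000000
Gen 6 (rule 165): 101000011111
Gen 7 (rule 86): 101100100001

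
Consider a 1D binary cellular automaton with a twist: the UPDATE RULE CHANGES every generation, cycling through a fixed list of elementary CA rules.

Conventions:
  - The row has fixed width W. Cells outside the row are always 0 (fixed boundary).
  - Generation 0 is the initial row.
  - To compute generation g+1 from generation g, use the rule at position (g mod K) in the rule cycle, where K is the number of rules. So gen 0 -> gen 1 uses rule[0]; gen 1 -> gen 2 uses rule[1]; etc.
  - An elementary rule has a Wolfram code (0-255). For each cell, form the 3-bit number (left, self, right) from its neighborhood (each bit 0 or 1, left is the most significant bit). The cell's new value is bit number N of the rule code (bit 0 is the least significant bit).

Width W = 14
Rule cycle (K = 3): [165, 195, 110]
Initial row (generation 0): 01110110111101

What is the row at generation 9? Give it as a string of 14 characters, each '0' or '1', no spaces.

Gen 0: 01110110111101
Gen 1 (rule 165): 00101001011011
Gen 2 (rule 195): 11000010001001
Gen 3 (rule 110): 11000110011011
Gen 4 (rule 165): 00010000000100
Gen 5 (rule 195): 11100111111001
Gen 6 (rule 110): 10101100001011
Gen 7 (rule 165): 11110001101100
Gen 8 (rule 195): 01110110100101
Gen 9 (rule 110): 11011111101111

Answer: 11011111101111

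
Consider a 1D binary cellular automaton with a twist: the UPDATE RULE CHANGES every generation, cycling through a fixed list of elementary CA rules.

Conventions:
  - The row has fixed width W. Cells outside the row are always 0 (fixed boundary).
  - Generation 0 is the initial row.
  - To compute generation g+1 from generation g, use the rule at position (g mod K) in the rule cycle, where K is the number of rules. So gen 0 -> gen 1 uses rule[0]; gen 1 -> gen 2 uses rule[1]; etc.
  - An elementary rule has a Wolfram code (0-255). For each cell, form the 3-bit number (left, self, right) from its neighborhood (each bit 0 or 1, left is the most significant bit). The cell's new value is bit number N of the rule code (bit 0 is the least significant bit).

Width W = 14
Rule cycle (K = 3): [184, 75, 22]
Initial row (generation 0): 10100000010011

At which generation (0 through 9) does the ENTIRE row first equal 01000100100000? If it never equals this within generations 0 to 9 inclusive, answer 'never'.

Gen 0: 10100000010011
Gen 1 (rule 184): 01010000001010
Gen 2 (rule 75): 10000111110000
Gen 3 (rule 22): 11001000001000
Gen 4 (rule 184): 10100100000100
Gen 5 (rule 75): 00001001111001
Gen 6 (rule 22): 00011110000111
Gen 7 (rule 184): 00011101000110
Gen 8 (rule 75): 11110100011110
Gen 9 (rule 22): 00000110100001

Answer: never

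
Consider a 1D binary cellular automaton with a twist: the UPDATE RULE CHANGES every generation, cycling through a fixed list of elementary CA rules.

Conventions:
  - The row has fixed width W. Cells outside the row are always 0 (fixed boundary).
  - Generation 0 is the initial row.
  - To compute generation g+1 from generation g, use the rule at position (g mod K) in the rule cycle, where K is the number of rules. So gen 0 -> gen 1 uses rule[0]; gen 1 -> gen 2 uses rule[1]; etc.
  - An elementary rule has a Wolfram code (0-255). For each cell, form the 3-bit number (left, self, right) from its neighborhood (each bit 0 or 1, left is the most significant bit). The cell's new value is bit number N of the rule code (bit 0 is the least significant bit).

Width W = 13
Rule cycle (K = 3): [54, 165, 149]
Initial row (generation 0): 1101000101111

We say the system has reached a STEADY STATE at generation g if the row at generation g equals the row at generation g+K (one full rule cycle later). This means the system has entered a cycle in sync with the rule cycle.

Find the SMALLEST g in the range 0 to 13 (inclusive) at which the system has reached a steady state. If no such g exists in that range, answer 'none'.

Gen 0: 1101000101111
Gen 1 (rule 54): 0011101110000
Gen 2 (rule 165): 1001010100111
Gen 3 (rule 149): 1101010110010
Gen 4 (rule 54): 0011111001111
Gen 5 (rule 165): 1001110000110
Gen 6 (rule 149): 1100101110001
Gen 7 (rule 54): 0011110001011
Gen 8 (rule 165): 1001100101100
Gen 9 (rule 149): 1100010100011
Gen 10 (rule 54): 0010111110100
Gen 11 (rule 165): 1011011101101
Gen 12 (rule 149): 1000001000001
Gen 13 (rule 54): 1100011100011
Gen 14 (rule 165): 0001001001000
Gen 15 (rule 149): 1101101101111
Gen 16 (rule 54): 0010010010000

Answer: none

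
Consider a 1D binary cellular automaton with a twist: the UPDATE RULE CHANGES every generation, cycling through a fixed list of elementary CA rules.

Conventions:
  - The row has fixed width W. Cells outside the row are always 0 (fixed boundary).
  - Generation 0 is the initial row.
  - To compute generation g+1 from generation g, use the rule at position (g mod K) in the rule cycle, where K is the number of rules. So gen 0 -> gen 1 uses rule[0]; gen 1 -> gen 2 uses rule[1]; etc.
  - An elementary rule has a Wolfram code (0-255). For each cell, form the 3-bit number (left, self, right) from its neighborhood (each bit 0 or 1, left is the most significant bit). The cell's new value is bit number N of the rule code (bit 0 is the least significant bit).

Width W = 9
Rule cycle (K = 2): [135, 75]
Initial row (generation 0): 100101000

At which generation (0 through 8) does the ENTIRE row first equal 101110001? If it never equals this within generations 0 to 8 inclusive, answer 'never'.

Gen 0: 100101000
Gen 1 (rule 135): 101101011
Gen 2 (rule 75): 001100011
Gen 3 (rule 135): 110001100
Gen 4 (rule 75): 110111101
Gen 5 (rule 135): 000011001
Gen 6 (rule 75): 111111010
Gen 7 (rule 135): 011110010
Gen 8 (rule 75): 110010100

Answer: never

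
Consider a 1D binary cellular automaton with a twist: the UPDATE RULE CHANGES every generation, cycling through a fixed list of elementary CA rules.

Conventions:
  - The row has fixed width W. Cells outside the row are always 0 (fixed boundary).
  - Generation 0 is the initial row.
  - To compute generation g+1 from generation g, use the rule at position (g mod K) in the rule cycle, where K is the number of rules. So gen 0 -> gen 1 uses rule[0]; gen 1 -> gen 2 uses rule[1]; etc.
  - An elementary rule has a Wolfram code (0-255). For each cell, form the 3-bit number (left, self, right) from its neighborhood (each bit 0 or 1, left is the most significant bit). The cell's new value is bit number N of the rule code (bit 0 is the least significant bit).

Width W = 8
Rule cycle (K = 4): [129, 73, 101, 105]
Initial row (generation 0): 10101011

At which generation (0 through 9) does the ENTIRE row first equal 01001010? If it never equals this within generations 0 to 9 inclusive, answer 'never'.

Answer: never

Derivation:
Gen 0: 10101011
Gen 1 (rule 129): 00000000
Gen 2 (rule 73): 11111111
Gen 3 (rule 101): 00000001
Gen 4 (rule 105): 11111100
Gen 5 (rule 129): 01111001
Gen 6 (rule 73): 01001000
Gen 7 (rule 101): 01001011
Gen 8 (rule 105): 00000111
Gen 9 (rule 129): 11110010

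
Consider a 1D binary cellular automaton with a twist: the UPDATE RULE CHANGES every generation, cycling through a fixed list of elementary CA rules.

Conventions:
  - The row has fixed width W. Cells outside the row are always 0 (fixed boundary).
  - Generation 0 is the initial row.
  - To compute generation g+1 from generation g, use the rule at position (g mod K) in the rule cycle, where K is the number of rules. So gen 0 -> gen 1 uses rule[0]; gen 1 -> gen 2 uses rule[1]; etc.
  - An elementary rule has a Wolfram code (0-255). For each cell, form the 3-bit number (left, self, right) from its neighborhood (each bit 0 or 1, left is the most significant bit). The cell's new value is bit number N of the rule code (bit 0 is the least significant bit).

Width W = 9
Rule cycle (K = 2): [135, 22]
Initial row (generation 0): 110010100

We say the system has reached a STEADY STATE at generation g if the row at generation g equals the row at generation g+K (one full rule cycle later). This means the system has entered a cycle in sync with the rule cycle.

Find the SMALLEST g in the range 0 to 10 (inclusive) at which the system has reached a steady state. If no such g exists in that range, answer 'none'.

Gen 0: 110010100
Gen 1 (rule 135): 000110101
Gen 2 (rule 22): 001000101
Gen 3 (rule 135): 111011101
Gen 4 (rule 22): 000000001
Gen 5 (rule 135): 111111111
Gen 6 (rule 22): 000000000
Gen 7 (rule 135): 111111111
Gen 8 (rule 22): 000000000
Gen 9 (rule 135): 111111111
Gen 10 (rule 22): 000000000
Gen 11 (rule 135): 111111111
Gen 12 (rule 22): 000000000

Answer: 5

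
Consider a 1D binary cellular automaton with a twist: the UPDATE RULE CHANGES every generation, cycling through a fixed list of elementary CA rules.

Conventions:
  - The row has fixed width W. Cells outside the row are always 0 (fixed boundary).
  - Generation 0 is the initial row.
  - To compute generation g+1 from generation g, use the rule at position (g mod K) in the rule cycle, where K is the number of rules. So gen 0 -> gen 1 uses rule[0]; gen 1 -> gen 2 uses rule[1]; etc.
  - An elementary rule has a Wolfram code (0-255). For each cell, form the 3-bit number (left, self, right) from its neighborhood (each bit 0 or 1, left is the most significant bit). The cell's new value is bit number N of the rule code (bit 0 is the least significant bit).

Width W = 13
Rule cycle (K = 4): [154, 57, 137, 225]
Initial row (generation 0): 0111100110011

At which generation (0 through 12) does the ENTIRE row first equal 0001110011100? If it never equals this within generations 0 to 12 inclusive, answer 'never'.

Answer: never

Derivation:
Gen 0: 0111100110011
Gen 1 (rule 154): 1111011101110
Gen 2 (rule 57): 1000110011001
Gen 3 (rule 137): 0010100010000
Gen 4 (rule 225): 1001001000111
Gen 5 (rule 154): 0110110101110
Gen 6 (rule 57): 0101101011001
Gen 7 (rule 137): 0001000010000
Gen 8 (rule 225): 1100011000111
Gen 9 (rule 154): 1010110101110
Gen 10 (rule 57): 0101101011001
Gen 11 (rule 137): 0001000010000
Gen 12 (rule 225): 1100011000111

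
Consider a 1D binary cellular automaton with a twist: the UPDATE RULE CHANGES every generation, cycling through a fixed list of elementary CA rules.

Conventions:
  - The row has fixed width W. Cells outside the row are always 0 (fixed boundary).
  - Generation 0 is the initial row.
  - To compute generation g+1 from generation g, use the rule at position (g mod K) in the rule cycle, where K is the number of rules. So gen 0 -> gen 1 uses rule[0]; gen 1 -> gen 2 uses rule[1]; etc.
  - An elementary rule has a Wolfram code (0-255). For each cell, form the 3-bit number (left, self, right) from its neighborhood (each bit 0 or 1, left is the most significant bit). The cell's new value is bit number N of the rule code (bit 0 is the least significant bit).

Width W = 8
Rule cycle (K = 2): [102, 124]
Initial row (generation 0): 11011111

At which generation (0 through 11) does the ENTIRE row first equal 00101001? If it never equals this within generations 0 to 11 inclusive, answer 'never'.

Answer: never

Derivation:
Gen 0: 11011111
Gen 1 (rule 102): 01100001
Gen 2 (rule 124): 01110001
Gen 3 (rule 102): 10010011
Gen 4 (rule 124): 11011011
Gen 5 (rule 102): 01101101
Gen 6 (rule 124): 01111111
Gen 7 (rule 102): 10000001
Gen 8 (rule 124): 11000001
Gen 9 (rule 102): 01000011
Gen 10 (rule 124): 01100011
Gen 11 (rule 102): 10100101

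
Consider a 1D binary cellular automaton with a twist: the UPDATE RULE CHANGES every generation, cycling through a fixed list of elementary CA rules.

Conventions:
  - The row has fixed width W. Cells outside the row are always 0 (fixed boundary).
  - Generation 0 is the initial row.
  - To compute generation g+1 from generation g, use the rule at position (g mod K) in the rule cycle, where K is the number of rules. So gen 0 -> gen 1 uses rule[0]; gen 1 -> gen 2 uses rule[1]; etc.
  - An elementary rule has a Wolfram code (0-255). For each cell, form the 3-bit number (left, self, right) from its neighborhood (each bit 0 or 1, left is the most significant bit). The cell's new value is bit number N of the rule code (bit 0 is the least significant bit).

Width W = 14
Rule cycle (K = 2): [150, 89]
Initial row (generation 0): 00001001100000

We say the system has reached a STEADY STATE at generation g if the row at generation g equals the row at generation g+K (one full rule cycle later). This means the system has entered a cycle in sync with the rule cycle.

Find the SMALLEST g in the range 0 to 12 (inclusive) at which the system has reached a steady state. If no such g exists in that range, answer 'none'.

Answer: none

Derivation:
Gen 0: 00001001100000
Gen 1 (rule 150): 00011110010000
Gen 2 (rule 89): 11010011001111
Gen 3 (rule 150): 00011100110110
Gen 4 (rule 89): 11010110110111
Gen 5 (rule 150): 00010000000010
Gen 6 (rule 89): 11001111111001
Gen 7 (rule 150): 00110111110111
Gen 8 (rule 89): 10110100010101
Gen 9 (rule 150): 10000110110101
Gen 10 (rule 89): 01110110110000
Gen 11 (rule 150): 10100000001000
Gen 12 (rule 89): 00011111100111
Gen 13 (rule 150): 00101111011010
Gen 14 (rule 89): 10001001011001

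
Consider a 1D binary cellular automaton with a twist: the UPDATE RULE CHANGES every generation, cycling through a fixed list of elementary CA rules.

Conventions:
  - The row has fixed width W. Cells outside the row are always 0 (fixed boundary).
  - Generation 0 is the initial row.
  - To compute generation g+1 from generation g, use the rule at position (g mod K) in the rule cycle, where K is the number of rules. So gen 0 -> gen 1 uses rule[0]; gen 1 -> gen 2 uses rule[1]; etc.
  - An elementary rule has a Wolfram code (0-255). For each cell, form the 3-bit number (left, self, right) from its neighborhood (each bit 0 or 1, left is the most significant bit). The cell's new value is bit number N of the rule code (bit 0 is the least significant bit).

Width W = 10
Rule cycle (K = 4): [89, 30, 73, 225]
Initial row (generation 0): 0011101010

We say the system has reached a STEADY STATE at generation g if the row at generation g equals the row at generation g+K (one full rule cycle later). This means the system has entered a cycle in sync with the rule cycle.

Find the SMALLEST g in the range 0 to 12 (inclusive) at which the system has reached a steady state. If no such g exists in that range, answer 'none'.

Gen 0: 0011101010
Gen 1 (rule 89): 1010100001
Gen 2 (rule 30): 1010110011
Gen 3 (rule 73): 0000110011
Gen 4 (rule 225): 1110010001
Gen 5 (rule 89): 1011001100
Gen 6 (rule 30): 1010111010
Gen 7 (rule 73): 0000101000
Gen 8 (rule 225): 1110010011
Gen 9 (rule 89): 1011001011
Gen 10 (rule 30): 1010111010
Gen 11 (rule 73): 0000101000
Gen 12 (rule 225): 1110010011
Gen 13 (rule 89): 1011001011
Gen 14 (rule 30): 1010111010
Gen 15 (rule 73): 0000101000
Gen 16 (rule 225): 1110010011

Answer: 6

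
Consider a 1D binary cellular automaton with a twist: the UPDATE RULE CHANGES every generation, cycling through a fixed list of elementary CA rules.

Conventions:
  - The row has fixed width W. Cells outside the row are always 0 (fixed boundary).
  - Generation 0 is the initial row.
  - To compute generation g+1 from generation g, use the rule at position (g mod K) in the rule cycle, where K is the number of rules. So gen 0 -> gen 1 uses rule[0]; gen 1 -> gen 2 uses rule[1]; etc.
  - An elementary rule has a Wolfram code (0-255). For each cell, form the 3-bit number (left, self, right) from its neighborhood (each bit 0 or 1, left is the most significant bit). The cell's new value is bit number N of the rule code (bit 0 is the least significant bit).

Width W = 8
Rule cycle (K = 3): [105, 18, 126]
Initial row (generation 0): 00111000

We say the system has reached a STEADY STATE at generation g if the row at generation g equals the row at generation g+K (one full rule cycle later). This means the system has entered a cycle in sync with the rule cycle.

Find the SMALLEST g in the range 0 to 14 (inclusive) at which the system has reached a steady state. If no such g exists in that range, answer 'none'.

Answer: 2

Derivation:
Gen 0: 00111000
Gen 1 (rule 105): 10101011
Gen 2 (rule 18): 00000000
Gen 3 (rule 126): 00000000
Gen 4 (rule 105): 11111111
Gen 5 (rule 18): 00000000
Gen 6 (rule 126): 00000000
Gen 7 (rule 105): 11111111
Gen 8 (rule 18): 00000000
Gen 9 (rule 126): 00000000
Gen 10 (rule 105): 11111111
Gen 11 (rule 18): 00000000
Gen 12 (rule 126): 00000000
Gen 13 (rule 105): 11111111
Gen 14 (rule 18): 00000000
Gen 15 (rule 126): 00000000
Gen 16 (rule 105): 11111111
Gen 17 (rule 18): 00000000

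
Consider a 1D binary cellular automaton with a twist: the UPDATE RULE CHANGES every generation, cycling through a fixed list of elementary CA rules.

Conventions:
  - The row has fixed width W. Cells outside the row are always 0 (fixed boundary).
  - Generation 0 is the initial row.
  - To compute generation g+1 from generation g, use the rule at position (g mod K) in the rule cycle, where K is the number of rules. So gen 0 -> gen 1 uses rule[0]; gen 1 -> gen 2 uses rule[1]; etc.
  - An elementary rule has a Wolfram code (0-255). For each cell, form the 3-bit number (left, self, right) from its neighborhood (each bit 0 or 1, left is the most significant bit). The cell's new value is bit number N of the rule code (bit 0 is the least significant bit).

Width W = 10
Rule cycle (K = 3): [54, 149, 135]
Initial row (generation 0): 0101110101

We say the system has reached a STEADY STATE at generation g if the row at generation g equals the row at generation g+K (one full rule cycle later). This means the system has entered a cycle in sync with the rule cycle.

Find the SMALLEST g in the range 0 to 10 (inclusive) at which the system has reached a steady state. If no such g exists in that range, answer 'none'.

Gen 0: 0101110101
Gen 1 (rule 54): 1110001111
Gen 2 (rule 149): 0101100110
Gen 3 (rule 135): 1100001000
Gen 4 (rule 54): 0010011100
Gen 5 (rule 149): 1011001011
Gen 6 (rule 135): 1000011000
Gen 7 (rule 54): 1100100100
Gen 8 (rule 149): 0010110111
Gen 9 (rule 135): 1110000010
Gen 10 (rule 54): 0001000111
Gen 11 (rule 149): 1101110010
Gen 12 (rule 135): 0000100110
Gen 13 (rule 54): 0001111001

Answer: none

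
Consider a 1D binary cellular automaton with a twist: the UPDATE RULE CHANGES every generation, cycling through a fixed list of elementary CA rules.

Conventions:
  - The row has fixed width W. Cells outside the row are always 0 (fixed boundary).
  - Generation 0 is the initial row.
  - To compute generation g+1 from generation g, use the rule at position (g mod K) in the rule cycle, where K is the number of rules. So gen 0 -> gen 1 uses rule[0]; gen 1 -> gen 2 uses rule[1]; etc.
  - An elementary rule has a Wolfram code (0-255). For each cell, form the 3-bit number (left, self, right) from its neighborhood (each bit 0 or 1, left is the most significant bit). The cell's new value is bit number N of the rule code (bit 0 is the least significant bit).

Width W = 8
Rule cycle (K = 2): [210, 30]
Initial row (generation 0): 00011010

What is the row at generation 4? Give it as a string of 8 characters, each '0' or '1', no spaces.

Gen 0: 00011010
Gen 1 (rule 210): 00101001
Gen 2 (rule 30): 01101111
Gen 3 (rule 210): 10100111
Gen 4 (rule 30): 10111100

Answer: 10111100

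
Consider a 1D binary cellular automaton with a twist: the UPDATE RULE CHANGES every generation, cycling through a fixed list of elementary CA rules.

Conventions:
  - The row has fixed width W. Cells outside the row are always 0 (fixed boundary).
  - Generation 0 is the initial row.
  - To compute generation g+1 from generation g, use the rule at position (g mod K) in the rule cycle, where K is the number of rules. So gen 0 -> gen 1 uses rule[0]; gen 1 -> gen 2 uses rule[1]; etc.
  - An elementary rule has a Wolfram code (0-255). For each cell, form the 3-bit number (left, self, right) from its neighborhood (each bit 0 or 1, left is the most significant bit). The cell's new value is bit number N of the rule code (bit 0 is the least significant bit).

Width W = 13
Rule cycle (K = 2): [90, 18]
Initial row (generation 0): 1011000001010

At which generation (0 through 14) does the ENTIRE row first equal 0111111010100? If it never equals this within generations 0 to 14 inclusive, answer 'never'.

Answer: never

Derivation:
Gen 0: 1011000001010
Gen 1 (rule 90): 0011100010001
Gen 2 (rule 18): 0100010101010
Gen 3 (rule 90): 1010100000001
Gen 4 (rule 18): 0000010000010
Gen 5 (rule 90): 0000101000101
Gen 6 (rule 18): 0001000101000
Gen 7 (rule 90): 0010101000100
Gen 8 (rule 18): 0100000101010
Gen 9 (rule 90): 1010001000001
Gen 10 (rule 18): 0001010100010
Gen 11 (rule 90): 0010000010101
Gen 12 (rule 18): 0101000100000
Gen 13 (rule 90): 1000101010000
Gen 14 (rule 18): 0101000001000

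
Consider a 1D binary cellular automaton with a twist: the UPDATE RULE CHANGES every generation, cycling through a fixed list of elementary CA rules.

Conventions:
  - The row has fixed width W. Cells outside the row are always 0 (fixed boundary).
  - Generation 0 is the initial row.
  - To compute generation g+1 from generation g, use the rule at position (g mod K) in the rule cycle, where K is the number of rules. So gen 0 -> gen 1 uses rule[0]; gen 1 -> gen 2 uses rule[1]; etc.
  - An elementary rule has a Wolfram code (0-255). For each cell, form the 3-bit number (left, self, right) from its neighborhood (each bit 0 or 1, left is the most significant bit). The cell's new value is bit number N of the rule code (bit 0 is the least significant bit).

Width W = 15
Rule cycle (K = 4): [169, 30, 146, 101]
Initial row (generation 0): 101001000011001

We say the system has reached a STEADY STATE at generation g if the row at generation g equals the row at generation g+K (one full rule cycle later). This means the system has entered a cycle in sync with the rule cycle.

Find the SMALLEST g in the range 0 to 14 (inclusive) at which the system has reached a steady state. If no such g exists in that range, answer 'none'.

Gen 0: 101001000011001
Gen 1 (rule 169): 010000011010000
Gen 2 (rule 30): 111000110011000
Gen 3 (rule 146): 010101001100100
Gen 4 (rule 101): 011111000100101
Gen 5 (rule 169): 011110010000010
Gen 6 (rule 30): 110001111000111
Gen 7 (rule 146): 001010110101010
Gen 8 (rule 101): 101111011111110
Gen 9 (rule 169): 011110111111100
Gen 10 (rule 30): 110000100000010
Gen 11 (rule 146): 001001010000101
Gen 12 (rule 101): 101001110110111
Gen 13 (rule 169): 010001101101110
Gen 14 (rule 30): 111011001001001
Gen 15 (rule 146): 010000110110110
Gen 16 (rule 101): 010110011011010
Gen 17 (rule 169): 001100010110100
Gen 18 (rule 30): 011010110100110

Answer: none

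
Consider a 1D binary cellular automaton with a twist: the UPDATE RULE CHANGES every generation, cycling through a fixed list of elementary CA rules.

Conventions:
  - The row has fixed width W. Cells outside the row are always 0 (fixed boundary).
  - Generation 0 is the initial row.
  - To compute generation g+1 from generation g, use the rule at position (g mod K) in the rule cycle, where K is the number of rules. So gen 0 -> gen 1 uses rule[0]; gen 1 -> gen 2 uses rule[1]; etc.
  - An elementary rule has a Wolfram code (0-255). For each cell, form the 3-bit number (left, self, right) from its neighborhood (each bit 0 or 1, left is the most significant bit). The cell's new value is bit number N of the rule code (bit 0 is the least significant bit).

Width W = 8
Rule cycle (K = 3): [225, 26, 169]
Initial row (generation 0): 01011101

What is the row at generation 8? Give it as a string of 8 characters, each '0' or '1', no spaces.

Answer: 01110000

Derivation:
Gen 0: 01011101
Gen 1 (rule 225): 00101110
Gen 2 (rule 26): 01001001
Gen 3 (rule 169): 00000000
Gen 4 (rule 225): 11111111
Gen 5 (rule 26): 10000000
Gen 6 (rule 169): 00111111
Gen 7 (rule 225): 10011111
Gen 8 (rule 26): 01110000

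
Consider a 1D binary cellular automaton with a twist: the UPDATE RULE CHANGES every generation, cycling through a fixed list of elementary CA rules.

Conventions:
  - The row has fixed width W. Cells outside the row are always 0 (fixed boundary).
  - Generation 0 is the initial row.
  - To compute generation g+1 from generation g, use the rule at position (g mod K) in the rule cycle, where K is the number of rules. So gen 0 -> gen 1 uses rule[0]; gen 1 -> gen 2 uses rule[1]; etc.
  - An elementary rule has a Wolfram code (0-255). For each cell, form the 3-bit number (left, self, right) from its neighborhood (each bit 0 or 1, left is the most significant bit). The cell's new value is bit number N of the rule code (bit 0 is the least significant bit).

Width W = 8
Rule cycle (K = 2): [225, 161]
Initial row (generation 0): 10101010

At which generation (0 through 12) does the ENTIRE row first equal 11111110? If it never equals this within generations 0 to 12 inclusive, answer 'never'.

Answer: never

Derivation:
Gen 0: 10101010
Gen 1 (rule 225): 01010100
Gen 2 (rule 161): 00101001
Gen 3 (rule 225): 10010000
Gen 4 (rule 161): 00000111
Gen 5 (rule 225): 11110011
Gen 6 (rule 161): 01100000
Gen 7 (rule 225): 00101111
Gen 8 (rule 161): 10010110
Gen 9 (rule 225): 00001010
Gen 10 (rule 161): 11100100
Gen 11 (rule 225): 01100001
Gen 12 (rule 161): 00001100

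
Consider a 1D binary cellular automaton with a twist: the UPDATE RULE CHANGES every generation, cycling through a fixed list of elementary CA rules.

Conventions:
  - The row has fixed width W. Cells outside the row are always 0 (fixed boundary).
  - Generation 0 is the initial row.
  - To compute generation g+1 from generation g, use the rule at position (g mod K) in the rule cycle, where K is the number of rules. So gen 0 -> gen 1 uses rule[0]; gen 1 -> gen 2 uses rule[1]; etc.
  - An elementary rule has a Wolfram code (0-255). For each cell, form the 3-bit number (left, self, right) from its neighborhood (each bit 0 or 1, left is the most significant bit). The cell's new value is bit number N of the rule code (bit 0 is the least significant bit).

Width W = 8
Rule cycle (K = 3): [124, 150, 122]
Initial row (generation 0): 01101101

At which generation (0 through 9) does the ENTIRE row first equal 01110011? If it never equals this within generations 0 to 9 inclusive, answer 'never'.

Gen 0: 01101101
Gen 1 (rule 124): 01111111
Gen 2 (rule 150): 10111110
Gen 3 (rule 122): 01100011
Gen 4 (rule 124): 01110011
Gen 5 (rule 150): 10101100
Gen 6 (rule 122): 01011110
Gen 7 (rule 124): 01110011
Gen 8 (rule 150): 10101100
Gen 9 (rule 122): 01011110

Answer: 4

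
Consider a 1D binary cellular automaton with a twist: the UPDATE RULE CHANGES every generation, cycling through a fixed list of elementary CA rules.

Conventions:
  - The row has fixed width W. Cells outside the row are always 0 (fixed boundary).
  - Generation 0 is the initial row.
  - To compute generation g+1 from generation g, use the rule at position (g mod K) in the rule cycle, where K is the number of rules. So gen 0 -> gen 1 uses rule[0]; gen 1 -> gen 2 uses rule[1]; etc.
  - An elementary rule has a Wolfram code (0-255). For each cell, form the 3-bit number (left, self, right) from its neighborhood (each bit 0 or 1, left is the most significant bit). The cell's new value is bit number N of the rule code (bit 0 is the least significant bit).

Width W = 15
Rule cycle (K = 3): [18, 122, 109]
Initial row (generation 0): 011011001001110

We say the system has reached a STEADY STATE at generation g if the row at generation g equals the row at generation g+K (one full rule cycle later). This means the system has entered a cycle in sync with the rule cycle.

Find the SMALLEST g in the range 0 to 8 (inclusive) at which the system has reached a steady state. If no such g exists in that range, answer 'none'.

Gen 0: 011011001001110
Gen 1 (rule 18): 100000110110001
Gen 2 (rule 122): 010001111111010
Gen 3 (rule 109): 010101000001110
Gen 4 (rule 18): 100000100010001
Gen 5 (rule 122): 010001010101010
Gen 6 (rule 109): 010101111111110
Gen 7 (rule 18): 100000000000001
Gen 8 (rule 122): 010000000000010
Gen 9 (rule 109): 010111111111010
Gen 10 (rule 18): 100000000000001
Gen 11 (rule 122): 010000000000010

Answer: 7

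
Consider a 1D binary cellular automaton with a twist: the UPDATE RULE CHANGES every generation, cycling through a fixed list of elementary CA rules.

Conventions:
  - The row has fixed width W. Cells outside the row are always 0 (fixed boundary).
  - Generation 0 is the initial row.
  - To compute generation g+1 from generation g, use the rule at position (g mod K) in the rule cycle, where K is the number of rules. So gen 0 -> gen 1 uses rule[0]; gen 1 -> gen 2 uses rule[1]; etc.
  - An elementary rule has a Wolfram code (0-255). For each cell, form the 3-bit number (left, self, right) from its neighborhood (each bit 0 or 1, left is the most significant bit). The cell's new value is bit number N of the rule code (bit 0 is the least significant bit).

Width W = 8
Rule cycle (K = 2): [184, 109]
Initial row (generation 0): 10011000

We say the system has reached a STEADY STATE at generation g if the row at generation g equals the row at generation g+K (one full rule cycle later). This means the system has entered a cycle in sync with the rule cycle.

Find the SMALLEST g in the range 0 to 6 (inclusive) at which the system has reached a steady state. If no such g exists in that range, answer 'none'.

Answer: none

Derivation:
Gen 0: 10011000
Gen 1 (rule 184): 01010100
Gen 2 (rule 109): 01111101
Gen 3 (rule 184): 01111010
Gen 4 (rule 109): 01001110
Gen 5 (rule 184): 00101101
Gen 6 (rule 109): 10111111
Gen 7 (rule 184): 01111110
Gen 8 (rule 109): 01000010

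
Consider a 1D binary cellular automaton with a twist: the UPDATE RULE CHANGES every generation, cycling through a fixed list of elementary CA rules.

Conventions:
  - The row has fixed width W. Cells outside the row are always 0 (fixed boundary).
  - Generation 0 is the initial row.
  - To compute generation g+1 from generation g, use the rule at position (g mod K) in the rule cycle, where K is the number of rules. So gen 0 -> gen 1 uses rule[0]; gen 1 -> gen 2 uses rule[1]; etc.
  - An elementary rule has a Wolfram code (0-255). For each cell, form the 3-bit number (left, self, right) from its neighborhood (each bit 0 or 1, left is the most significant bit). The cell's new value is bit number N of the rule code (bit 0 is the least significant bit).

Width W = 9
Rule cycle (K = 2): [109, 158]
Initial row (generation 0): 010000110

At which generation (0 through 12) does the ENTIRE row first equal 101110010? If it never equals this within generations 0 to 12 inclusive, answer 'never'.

Answer: 5

Derivation:
Gen 0: 010000110
Gen 1 (rule 109): 010110110
Gen 2 (rule 158): 110100101
Gen 3 (rule 109): 111100111
Gen 4 (rule 158): 111011110
Gen 5 (rule 109): 101110010
Gen 6 (rule 158): 101101111
Gen 7 (rule 109): 111111001
Gen 8 (rule 158): 111110111
Gen 9 (rule 109): 100011101
Gen 10 (rule 158): 110111001
Gen 11 (rule 109): 111101001
Gen 12 (rule 158): 111001111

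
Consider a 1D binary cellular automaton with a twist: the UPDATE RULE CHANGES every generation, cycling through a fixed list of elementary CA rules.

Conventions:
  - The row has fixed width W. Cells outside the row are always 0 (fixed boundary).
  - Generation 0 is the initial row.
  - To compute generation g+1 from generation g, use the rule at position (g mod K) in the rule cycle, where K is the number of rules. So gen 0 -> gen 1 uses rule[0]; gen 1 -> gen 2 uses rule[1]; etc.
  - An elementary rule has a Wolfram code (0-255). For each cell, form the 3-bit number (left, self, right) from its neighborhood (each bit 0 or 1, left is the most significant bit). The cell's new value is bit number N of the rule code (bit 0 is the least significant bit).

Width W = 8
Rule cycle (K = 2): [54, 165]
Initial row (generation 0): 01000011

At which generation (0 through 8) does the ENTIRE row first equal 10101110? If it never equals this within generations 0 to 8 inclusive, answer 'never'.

Gen 0: 01000011
Gen 1 (rule 54): 11100100
Gen 2 (rule 165): 01000101
Gen 3 (rule 54): 11101111
Gen 4 (rule 165): 01010110
Gen 5 (rule 54): 11111001
Gen 6 (rule 165): 01110001
Gen 7 (rule 54): 10001011
Gen 8 (rule 165): 10101100

Answer: never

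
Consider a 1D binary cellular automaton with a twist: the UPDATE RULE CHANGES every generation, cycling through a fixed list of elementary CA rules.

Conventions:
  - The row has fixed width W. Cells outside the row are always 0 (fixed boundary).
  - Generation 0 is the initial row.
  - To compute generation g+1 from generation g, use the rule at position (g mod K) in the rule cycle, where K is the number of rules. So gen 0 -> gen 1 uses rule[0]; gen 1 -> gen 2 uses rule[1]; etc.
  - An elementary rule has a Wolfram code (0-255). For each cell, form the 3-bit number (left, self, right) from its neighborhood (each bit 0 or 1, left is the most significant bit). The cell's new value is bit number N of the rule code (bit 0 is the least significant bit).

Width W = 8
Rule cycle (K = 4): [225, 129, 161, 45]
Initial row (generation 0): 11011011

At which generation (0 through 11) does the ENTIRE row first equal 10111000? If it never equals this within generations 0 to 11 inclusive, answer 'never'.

Gen 0: 11011011
Gen 1 (rule 225): 01101101
Gen 2 (rule 129): 00000000
Gen 3 (rule 161): 11111111
Gen 4 (rule 45): 10000000
Gen 5 (rule 225): 00111111
Gen 6 (rule 129): 10011110
Gen 7 (rule 161): 00001100
Gen 8 (rule 45): 11101001
Gen 9 (rule 225): 01110000
Gen 10 (rule 129): 00100111
Gen 11 (rule 161): 10000010

Answer: never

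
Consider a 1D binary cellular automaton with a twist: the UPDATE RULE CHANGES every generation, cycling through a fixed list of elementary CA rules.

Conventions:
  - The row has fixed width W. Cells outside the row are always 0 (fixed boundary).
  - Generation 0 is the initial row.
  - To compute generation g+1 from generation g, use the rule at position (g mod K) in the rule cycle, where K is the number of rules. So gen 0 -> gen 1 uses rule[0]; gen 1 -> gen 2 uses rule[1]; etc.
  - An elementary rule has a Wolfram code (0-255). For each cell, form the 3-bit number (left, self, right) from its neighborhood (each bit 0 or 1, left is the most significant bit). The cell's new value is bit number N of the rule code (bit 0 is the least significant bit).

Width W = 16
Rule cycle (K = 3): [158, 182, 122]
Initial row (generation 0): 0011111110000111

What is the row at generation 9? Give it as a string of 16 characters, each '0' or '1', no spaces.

Gen 0: 0011111110000111
Gen 1 (rule 158): 0111111101001110
Gen 2 (rule 182): 1011111011110101
Gen 3 (rule 122): 0110001110011010
Gen 4 (rule 158): 1101011101110011
Gen 5 (rule 182): 0011101010101100
Gen 6 (rule 122): 0110110101011110
Gen 7 (rule 158): 1100100101011101
Gen 8 (rule 182): 0011111111101011
Gen 9 (rule 122): 0110000000110111

Answer: 0110000000110111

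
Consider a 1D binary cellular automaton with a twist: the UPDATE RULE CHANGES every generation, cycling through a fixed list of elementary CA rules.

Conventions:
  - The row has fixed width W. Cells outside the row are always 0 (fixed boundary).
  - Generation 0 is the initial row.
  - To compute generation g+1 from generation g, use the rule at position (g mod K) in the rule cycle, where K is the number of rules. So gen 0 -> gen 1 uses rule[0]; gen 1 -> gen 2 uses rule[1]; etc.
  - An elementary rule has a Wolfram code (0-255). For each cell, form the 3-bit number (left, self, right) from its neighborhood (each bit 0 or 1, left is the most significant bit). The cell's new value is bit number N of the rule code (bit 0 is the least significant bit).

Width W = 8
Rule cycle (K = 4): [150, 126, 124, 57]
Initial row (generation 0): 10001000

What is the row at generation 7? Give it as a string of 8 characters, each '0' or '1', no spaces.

Answer: 10000110

Derivation:
Gen 0: 10001000
Gen 1 (rule 150): 11011100
Gen 2 (rule 126): 11110110
Gen 3 (rule 124): 10011111
Gen 4 (rule 57): 01010000
Gen 5 (rule 150): 11011000
Gen 6 (rule 126): 11111100
Gen 7 (rule 124): 10000110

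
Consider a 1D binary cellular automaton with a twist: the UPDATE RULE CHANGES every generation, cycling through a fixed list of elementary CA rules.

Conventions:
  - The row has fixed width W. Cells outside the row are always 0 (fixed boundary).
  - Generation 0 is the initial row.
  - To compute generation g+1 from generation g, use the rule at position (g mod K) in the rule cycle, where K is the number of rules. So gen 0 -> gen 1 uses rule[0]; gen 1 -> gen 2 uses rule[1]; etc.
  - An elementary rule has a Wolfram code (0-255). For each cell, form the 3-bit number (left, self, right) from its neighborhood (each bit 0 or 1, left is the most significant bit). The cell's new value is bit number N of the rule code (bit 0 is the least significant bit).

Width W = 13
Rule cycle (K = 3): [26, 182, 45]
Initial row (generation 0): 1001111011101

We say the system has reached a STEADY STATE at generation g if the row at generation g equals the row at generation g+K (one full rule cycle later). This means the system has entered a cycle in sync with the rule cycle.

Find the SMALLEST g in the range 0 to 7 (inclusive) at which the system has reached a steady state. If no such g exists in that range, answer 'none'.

Gen 0: 1001111011101
Gen 1 (rule 26): 0111000010000
Gen 2 (rule 182): 1010100111000
Gen 3 (rule 45): 1111100100011
Gen 4 (rule 26): 1000011010110
Gen 5 (rule 182): 1100100111001
Gen 6 (rule 45): 1000100100001
Gen 7 (rule 26): 0101011010010
Gen 8 (rule 182): 1111100111111
Gen 9 (rule 45): 1000000100000
Gen 10 (rule 26): 0100001010000

Answer: none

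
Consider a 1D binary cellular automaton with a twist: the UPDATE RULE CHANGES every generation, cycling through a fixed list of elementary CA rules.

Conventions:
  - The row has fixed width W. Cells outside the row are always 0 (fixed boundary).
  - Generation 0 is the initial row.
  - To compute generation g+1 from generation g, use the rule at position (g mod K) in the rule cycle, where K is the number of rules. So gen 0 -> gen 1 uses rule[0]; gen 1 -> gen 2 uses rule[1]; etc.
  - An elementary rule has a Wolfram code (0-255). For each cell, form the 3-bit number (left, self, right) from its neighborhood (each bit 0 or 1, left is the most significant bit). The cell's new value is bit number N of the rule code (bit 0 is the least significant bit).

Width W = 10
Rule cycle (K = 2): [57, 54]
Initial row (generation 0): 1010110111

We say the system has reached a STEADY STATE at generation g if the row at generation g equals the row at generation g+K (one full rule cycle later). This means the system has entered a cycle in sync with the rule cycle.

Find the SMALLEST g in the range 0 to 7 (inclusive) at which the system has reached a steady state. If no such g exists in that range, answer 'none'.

Answer: 6

Derivation:
Gen 0: 1010110111
Gen 1 (rule 57): 0101101100
Gen 2 (rule 54): 1110010010
Gen 3 (rule 57): 1001001001
Gen 4 (rule 54): 1111111111
Gen 5 (rule 57): 1000000000
Gen 6 (rule 54): 1100000000
Gen 7 (rule 57): 1011111111
Gen 8 (rule 54): 1100000000
Gen 9 (rule 57): 1011111111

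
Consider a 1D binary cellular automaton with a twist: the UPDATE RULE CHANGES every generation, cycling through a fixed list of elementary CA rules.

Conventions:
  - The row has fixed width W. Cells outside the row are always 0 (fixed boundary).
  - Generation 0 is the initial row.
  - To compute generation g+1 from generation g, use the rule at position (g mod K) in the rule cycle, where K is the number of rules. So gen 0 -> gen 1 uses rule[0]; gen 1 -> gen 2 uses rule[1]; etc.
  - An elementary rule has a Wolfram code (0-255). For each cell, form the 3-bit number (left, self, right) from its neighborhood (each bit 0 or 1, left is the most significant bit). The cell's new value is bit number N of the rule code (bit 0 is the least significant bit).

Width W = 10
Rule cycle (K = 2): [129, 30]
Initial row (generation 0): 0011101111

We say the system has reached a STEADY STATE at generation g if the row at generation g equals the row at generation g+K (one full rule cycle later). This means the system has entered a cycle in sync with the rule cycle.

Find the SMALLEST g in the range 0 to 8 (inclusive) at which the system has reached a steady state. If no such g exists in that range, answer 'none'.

Gen 0: 0011101111
Gen 1 (rule 129): 1001000110
Gen 2 (rule 30): 1111101101
Gen 3 (rule 129): 0111000000
Gen 4 (rule 30): 1100100000
Gen 5 (rule 129): 0000001111
Gen 6 (rule 30): 0000011000
Gen 7 (rule 129): 1111000011
Gen 8 (rule 30): 1000100110
Gen 9 (rule 129): 0010000000
Gen 10 (rule 30): 0111000000

Answer: none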